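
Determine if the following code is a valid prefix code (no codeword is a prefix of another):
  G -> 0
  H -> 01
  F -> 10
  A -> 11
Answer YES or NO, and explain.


Checking each pair (does one codeword prefix another?):
  G='0' vs H='01': prefix -- VIOLATION

NO -- this is NOT a valid prefix code. G (0) is a prefix of H (01).


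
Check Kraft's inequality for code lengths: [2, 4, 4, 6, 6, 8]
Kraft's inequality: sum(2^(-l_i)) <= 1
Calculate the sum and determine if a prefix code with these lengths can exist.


Sum = 2^(-2) + 2^(-4) + 2^(-4) + 2^(-6) + 2^(-6) + 2^(-8)
    = 0.25 + 0.0625 + 0.0625 + 0.015625 + 0.015625 + 0.00390625
    = 105/256 = 0.41015625
Since 0.41015625 <= 1, Kraft's inequality IS satisfied.
A prefix code with these lengths CAN exist.

Kraft sum = 0.41015625. Satisfied.


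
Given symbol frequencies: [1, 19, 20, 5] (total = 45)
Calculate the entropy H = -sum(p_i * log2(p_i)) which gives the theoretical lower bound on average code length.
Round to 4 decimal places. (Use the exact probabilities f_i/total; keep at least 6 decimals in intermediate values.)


Per-symbol terms -p_i * log2(p_i) with p_i = f_i/45:
  p = 1/45 = 0.022222: log2(p) = -5.491853, -p*log2(p) = 0.122041
  p = 19/45 = 0.422222: log2(p) = -1.243926, -p*log2(p) = 0.525213
  p = 20/45 = 0.444444: log2(p) = -1.169925, -p*log2(p) = 0.519967
  p = 5/45 = 0.111111: log2(p) = -3.169925, -p*log2(p) = 0.352214
H = 0.122041 + 0.525213 + 0.519967 + 0.352214 = 1.519435

H = 1.5194 bits/symbol


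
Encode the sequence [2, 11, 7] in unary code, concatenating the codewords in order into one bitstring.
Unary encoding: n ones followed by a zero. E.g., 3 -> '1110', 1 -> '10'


Encode each number as n ones followed by a terminating 0:
  2 -> 110 (3 bits)
  11 -> 111111111110 (12 bits)
  7 -> 11111110 (8 bits)
Total length = 3 + 12 + 8 = 23 bits.

Unary([2, 11, 7]) = 11011111111111011111110 (23 bits)


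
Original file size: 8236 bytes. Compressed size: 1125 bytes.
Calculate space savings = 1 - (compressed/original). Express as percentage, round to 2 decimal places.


ratio = compressed/original = 1125/8236 = 0.136595
savings = 1 - ratio = 1 - 0.136595 = 0.863405
as a percentage: 0.863405 * 100 = 86.34%

Space savings = 1 - 1125/8236 = 86.34%


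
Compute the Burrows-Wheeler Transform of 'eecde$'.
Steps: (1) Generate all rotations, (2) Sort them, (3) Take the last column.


Rotations (sorted):
  0: $eecde -> last char: e
  1: cde$ee -> last char: e
  2: de$eec -> last char: c
  3: e$eecd -> last char: d
  4: ecde$e -> last char: e
  5: eecde$ -> last char: $


BWT = eecde$


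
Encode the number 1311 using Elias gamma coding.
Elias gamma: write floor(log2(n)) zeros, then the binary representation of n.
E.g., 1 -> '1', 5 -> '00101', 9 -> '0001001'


num_bits = floor(log2(1311)) + 1 = 11
leading_zeros = num_bits - 1 = 10
binary(1311) = 10100011111

Elias gamma(1311) = '0000000000' + '10100011111' = 000000000010100011111 (21 bits)


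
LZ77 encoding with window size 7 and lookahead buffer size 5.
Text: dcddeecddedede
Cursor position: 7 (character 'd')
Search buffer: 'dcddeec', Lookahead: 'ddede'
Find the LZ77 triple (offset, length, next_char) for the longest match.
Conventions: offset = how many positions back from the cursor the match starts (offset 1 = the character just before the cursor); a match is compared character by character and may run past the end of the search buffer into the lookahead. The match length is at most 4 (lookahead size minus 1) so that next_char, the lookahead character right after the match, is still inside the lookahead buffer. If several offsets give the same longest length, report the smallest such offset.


Try each offset into the search buffer:
  offset=1 (pos 6, char 'c'): match length 0
  offset=2 (pos 5, char 'e'): match length 0
  offset=3 (pos 4, char 'e'): match length 0
  offset=4 (pos 3, char 'd'): match length 1
  offset=5 (pos 2, char 'd'): match length 3
  offset=6 (pos 1, char 'c'): match length 0
  offset=7 (pos 0, char 'd'): match length 1
Longest match has length 3 at offset 5.
next_char = character at position 7 + 3 = 10 -> 'd'

Best match: offset=5, length=3 (matching 'dde' starting at position 2)
LZ77 triple: (5, 3, 'd')


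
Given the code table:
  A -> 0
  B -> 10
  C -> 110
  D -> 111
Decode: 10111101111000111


Decoding:
10 -> B
111 -> D
10 -> B
111 -> D
10 -> B
0 -> A
0 -> A
111 -> D


Result: BDBDBAAD


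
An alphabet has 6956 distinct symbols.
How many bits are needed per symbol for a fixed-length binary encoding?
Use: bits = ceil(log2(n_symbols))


log2(6956) = 12.764
Bracket: 2^12 = 4096 < 6956 <= 2^13 = 8192
So ceil(log2(6956)) = 13

bits = ceil(log2(6956)) = ceil(12.764) = 13 bits


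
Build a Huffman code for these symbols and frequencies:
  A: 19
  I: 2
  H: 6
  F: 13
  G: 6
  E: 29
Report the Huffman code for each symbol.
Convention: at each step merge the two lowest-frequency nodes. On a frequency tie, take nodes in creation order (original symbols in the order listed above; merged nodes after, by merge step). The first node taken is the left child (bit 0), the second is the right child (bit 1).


Huffman tree construction:
Step 1: Merge I(2) + H(6) = 8
Step 2: Merge G(6) + (I+H)(8) = 14
Step 3: Merge F(13) + (G+(I+H))(14) = 27
Step 4: Merge A(19) + (F+(G+(I+H)))(27) = 46
Step 5: Merge E(29) + (A+(F+(G+(I+H))))(46) = 75
Read each symbol's code off the tree from the root (left child = 0, right child = 1).

Codes:
  A: 10 (length 2)
  I: 11110 (length 5)
  H: 11111 (length 5)
  F: 110 (length 3)
  G: 1110 (length 4)
  E: 0 (length 1)
Average code length: 170/75 = 2.2667 bits/symbol


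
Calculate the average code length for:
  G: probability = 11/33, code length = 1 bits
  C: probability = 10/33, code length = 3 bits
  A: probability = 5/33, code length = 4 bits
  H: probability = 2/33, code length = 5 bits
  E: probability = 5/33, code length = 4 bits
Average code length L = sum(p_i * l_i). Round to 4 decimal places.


Weighted contributions p_i * l_i:
  G: (11/33) * 1 = 11/33
  C: (10/33) * 3 = 30/33
  A: (5/33) * 4 = 20/33
  H: (2/33) * 5 = 10/33
  E: (5/33) * 4 = 20/33
Sum = (11 + 30 + 20 + 10 + 20)/33 = 91/33

L = 91/33 = 2.7576 bits/symbol


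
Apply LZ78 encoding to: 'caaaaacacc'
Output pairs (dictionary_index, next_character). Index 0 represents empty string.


LZ78 encoding steps:
Dictionary: {0: ''}
Step 1: w='' (idx 0), next='c' -> output (0, 'c'), add 'c' as idx 1
Step 2: w='' (idx 0), next='a' -> output (0, 'a'), add 'a' as idx 2
Step 3: w='a' (idx 2), next='a' -> output (2, 'a'), add 'aa' as idx 3
Step 4: w='aa' (idx 3), next='c' -> output (3, 'c'), add 'aac' as idx 4
Step 5: w='a' (idx 2), next='c' -> output (2, 'c'), add 'ac' as idx 5
Step 6: w='c' (idx 1), end of input -> output (1, '')


Encoded: [(0, 'c'), (0, 'a'), (2, 'a'), (3, 'c'), (2, 'c'), (1, '')]


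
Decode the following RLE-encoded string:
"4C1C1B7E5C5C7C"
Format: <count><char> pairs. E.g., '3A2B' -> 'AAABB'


Expanding each <count><char> pair:
  4C -> 'CCCC'
  1C -> 'C'
  1B -> 'B'
  7E -> 'EEEEEEE'
  5C -> 'CCCCC'
  5C -> 'CCCCC'
  7C -> 'CCCCCCC'

Decoded = CCCCCBEEEEEEECCCCCCCCCCCCCCCCC


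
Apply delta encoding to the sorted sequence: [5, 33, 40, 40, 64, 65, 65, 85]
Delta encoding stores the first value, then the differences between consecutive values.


First value: 5
Deltas:
  33 - 5 = 28
  40 - 33 = 7
  40 - 40 = 0
  64 - 40 = 24
  65 - 64 = 1
  65 - 65 = 0
  85 - 65 = 20


Delta encoded: [5, 28, 7, 0, 24, 1, 0, 20]


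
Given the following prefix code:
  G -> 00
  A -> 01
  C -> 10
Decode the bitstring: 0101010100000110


Decoding step by step:
Bits 01 -> A
Bits 01 -> A
Bits 01 -> A
Bits 01 -> A
Bits 00 -> G
Bits 00 -> G
Bits 01 -> A
Bits 10 -> C


Decoded message: AAAAGGAC


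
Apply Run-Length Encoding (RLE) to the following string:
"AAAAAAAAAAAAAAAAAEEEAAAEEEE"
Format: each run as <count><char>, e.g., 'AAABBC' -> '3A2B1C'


Scanning runs left to right:
  i=0: run of 'A' x 17 -> '17A'
  i=17: run of 'E' x 3 -> '3E'
  i=20: run of 'A' x 3 -> '3A'
  i=23: run of 'E' x 4 -> '4E'

RLE = 17A3E3A4E


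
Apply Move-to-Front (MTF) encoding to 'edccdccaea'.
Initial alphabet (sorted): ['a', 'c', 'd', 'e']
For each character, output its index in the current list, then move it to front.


MTF encoding:
'e': index 3 in ['a', 'c', 'd', 'e'] -> ['e', 'a', 'c', 'd']
'd': index 3 in ['e', 'a', 'c', 'd'] -> ['d', 'e', 'a', 'c']
'c': index 3 in ['d', 'e', 'a', 'c'] -> ['c', 'd', 'e', 'a']
'c': index 0 in ['c', 'd', 'e', 'a'] -> ['c', 'd', 'e', 'a']
'd': index 1 in ['c', 'd', 'e', 'a'] -> ['d', 'c', 'e', 'a']
'c': index 1 in ['d', 'c', 'e', 'a'] -> ['c', 'd', 'e', 'a']
'c': index 0 in ['c', 'd', 'e', 'a'] -> ['c', 'd', 'e', 'a']
'a': index 3 in ['c', 'd', 'e', 'a'] -> ['a', 'c', 'd', 'e']
'e': index 3 in ['a', 'c', 'd', 'e'] -> ['e', 'a', 'c', 'd']
'a': index 1 in ['e', 'a', 'c', 'd'] -> ['a', 'e', 'c', 'd']


Output: [3, 3, 3, 0, 1, 1, 0, 3, 3, 1]


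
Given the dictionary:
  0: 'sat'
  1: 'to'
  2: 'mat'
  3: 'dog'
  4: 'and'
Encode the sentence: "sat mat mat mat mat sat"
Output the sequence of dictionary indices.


Look up each word in the dictionary:
  'sat' -> 0
  'mat' -> 2
  'mat' -> 2
  'mat' -> 2
  'mat' -> 2
  'sat' -> 0

Encoded: [0, 2, 2, 2, 2, 0]


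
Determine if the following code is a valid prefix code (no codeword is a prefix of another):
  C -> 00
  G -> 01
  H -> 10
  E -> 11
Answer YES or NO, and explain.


Checking each pair (does one codeword prefix another?):
  C='00' vs G='01': no prefix
  C='00' vs H='10': no prefix
  C='00' vs E='11': no prefix
  G='01' vs C='00': no prefix
  G='01' vs H='10': no prefix
  G='01' vs E='11': no prefix
  H='10' vs C='00': no prefix
  H='10' vs G='01': no prefix
  H='10' vs E='11': no prefix
  E='11' vs C='00': no prefix
  E='11' vs G='01': no prefix
  E='11' vs H='10': no prefix
No violation found over all pairs.

YES -- this is a valid prefix code. No codeword is a prefix of any other codeword.


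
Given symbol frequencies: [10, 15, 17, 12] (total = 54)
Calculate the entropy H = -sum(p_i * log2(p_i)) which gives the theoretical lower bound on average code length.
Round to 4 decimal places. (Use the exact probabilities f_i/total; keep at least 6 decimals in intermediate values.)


Per-symbol terms -p_i * log2(p_i) with p_i = f_i/54:
  p = 10/54 = 0.185185: log2(p) = -2.432959, -p*log2(p) = 0.450548
  p = 15/54 = 0.277778: log2(p) = -1.847997, -p*log2(p) = 0.513332
  p = 17/54 = 0.314815: log2(p) = -1.667425, -p*log2(p) = 0.524930
  p = 12/54 = 0.222222: log2(p) = -2.169925, -p*log2(p) = 0.482206
H = 0.450548 + 0.513332 + 0.524930 + 0.482206 = 1.971016

H = 1.971 bits/symbol


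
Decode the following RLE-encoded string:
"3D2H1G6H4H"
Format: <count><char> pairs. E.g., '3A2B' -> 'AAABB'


Expanding each <count><char> pair:
  3D -> 'DDD'
  2H -> 'HH'
  1G -> 'G'
  6H -> 'HHHHHH'
  4H -> 'HHHH'

Decoded = DDDHHGHHHHHHHHHH


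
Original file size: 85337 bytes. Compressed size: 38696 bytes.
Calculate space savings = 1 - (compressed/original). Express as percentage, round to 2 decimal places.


ratio = compressed/original = 38696/85337 = 0.453449
savings = 1 - ratio = 1 - 0.453449 = 0.546551
as a percentage: 0.546551 * 100 = 54.66%

Space savings = 1 - 38696/85337 = 54.66%


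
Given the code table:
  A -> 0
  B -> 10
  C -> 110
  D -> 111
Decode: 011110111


Decoding:
0 -> A
111 -> D
10 -> B
111 -> D


Result: ADBD


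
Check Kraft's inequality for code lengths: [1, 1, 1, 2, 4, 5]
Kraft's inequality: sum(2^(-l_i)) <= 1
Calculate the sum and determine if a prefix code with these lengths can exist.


Sum = 2^(-1) + 2^(-1) + 2^(-1) + 2^(-2) + 2^(-4) + 2^(-5)
    = 0.5 + 0.5 + 0.5 + 0.25 + 0.0625 + 0.03125
    = 59/32 = 1.84375
Since 1.84375 > 1, Kraft's inequality is NOT satisfied.
A prefix code with these lengths CANNOT exist.

Kraft sum = 1.84375. Not satisfied.


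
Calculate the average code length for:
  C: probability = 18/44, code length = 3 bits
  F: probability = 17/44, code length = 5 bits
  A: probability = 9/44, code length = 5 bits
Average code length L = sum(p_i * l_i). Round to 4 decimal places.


Weighted contributions p_i * l_i:
  C: (18/44) * 3 = 54/44
  F: (17/44) * 5 = 85/44
  A: (9/44) * 5 = 45/44
Sum = (54 + 85 + 45)/44 = 184/44

L = 184/44 = 4.1818 bits/symbol


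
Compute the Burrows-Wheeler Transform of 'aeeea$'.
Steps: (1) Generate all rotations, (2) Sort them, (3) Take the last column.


Rotations (sorted):
  0: $aeeea -> last char: a
  1: a$aeee -> last char: e
  2: aeeea$ -> last char: $
  3: ea$aee -> last char: e
  4: eea$ae -> last char: e
  5: eeea$a -> last char: a


BWT = ae$eea


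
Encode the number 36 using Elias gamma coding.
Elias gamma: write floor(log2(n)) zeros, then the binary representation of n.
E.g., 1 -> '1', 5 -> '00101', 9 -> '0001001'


num_bits = floor(log2(36)) + 1 = 6
leading_zeros = num_bits - 1 = 5
binary(36) = 100100

Elias gamma(36) = '00000' + '100100' = 00000100100 (11 bits)


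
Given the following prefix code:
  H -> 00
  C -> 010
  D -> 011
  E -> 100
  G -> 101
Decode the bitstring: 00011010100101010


Decoding step by step:
Bits 00 -> H
Bits 011 -> D
Bits 010 -> C
Bits 100 -> E
Bits 101 -> G
Bits 010 -> C


Decoded message: HDCEGC


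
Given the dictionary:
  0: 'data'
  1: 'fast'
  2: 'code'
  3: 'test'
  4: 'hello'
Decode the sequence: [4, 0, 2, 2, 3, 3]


Look up each index in the dictionary:
  4 -> 'hello'
  0 -> 'data'
  2 -> 'code'
  2 -> 'code'
  3 -> 'test'
  3 -> 'test'

Decoded: "hello data code code test test"


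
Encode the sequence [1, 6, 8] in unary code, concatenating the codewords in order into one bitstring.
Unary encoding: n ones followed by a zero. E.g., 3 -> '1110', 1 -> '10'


Encode each number as n ones followed by a terminating 0:
  1 -> 10 (2 bits)
  6 -> 1111110 (7 bits)
  8 -> 111111110 (9 bits)
Total length = 2 + 7 + 9 = 18 bits.

Unary([1, 6, 8]) = 101111110111111110 (18 bits)


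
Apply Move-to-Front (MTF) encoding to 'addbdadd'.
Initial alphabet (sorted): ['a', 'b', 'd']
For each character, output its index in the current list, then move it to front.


MTF encoding:
'a': index 0 in ['a', 'b', 'd'] -> ['a', 'b', 'd']
'd': index 2 in ['a', 'b', 'd'] -> ['d', 'a', 'b']
'd': index 0 in ['d', 'a', 'b'] -> ['d', 'a', 'b']
'b': index 2 in ['d', 'a', 'b'] -> ['b', 'd', 'a']
'd': index 1 in ['b', 'd', 'a'] -> ['d', 'b', 'a']
'a': index 2 in ['d', 'b', 'a'] -> ['a', 'd', 'b']
'd': index 1 in ['a', 'd', 'b'] -> ['d', 'a', 'b']
'd': index 0 in ['d', 'a', 'b'] -> ['d', 'a', 'b']


Output: [0, 2, 0, 2, 1, 2, 1, 0]


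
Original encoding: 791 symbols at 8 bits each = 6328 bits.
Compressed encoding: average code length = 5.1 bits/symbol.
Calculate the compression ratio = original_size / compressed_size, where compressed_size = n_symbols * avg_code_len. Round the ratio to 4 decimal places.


original_size = n_symbols * orig_bits = 791 * 8 = 6328 bits
compressed_size = n_symbols * avg_code_len = 791 * 5.1 = 4034.1 bits
ratio = original_size / compressed_size = 6328 / 4034.1 = 1.5686

Compression ratio = 1.5686


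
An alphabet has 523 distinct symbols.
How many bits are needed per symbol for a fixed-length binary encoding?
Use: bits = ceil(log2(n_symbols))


log2(523) = 9.0307
Bracket: 2^9 = 512 < 523 <= 2^10 = 1024
So ceil(log2(523)) = 10

bits = ceil(log2(523)) = ceil(9.0307) = 10 bits


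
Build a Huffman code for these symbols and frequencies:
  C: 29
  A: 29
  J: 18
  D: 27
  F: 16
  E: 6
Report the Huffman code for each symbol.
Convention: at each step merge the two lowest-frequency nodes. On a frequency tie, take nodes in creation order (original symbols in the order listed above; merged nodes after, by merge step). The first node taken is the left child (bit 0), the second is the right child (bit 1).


Huffman tree construction:
Step 1: Merge E(6) + F(16) = 22
Step 2: Merge J(18) + (E+F)(22) = 40
Step 3: Merge D(27) + C(29) = 56
Step 4: Merge A(29) + (J+(E+F))(40) = 69
Step 5: Merge (D+C)(56) + (A+(J+(E+F)))(69) = 125
Read each symbol's code off the tree from the root (left child = 0, right child = 1).

Codes:
  C: 01 (length 2)
  A: 10 (length 2)
  J: 110 (length 3)
  D: 00 (length 2)
  F: 1111 (length 4)
  E: 1110 (length 4)
Average code length: 312/125 = 2.4960 bits/symbol


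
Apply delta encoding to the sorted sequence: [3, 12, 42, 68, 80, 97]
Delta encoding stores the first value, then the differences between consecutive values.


First value: 3
Deltas:
  12 - 3 = 9
  42 - 12 = 30
  68 - 42 = 26
  80 - 68 = 12
  97 - 80 = 17


Delta encoded: [3, 9, 30, 26, 12, 17]


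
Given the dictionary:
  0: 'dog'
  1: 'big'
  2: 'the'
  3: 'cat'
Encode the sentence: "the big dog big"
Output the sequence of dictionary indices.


Look up each word in the dictionary:
  'the' -> 2
  'big' -> 1
  'dog' -> 0
  'big' -> 1

Encoded: [2, 1, 0, 1]


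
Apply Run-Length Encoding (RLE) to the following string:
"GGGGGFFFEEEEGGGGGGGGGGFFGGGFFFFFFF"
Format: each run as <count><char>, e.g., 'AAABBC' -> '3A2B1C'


Scanning runs left to right:
  i=0: run of 'G' x 5 -> '5G'
  i=5: run of 'F' x 3 -> '3F'
  i=8: run of 'E' x 4 -> '4E'
  i=12: run of 'G' x 10 -> '10G'
  i=22: run of 'F' x 2 -> '2F'
  i=24: run of 'G' x 3 -> '3G'
  i=27: run of 'F' x 7 -> '7F'

RLE = 5G3F4E10G2F3G7F


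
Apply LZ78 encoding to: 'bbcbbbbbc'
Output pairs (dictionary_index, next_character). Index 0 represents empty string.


LZ78 encoding steps:
Dictionary: {0: ''}
Step 1: w='' (idx 0), next='b' -> output (0, 'b'), add 'b' as idx 1
Step 2: w='b' (idx 1), next='c' -> output (1, 'c'), add 'bc' as idx 2
Step 3: w='b' (idx 1), next='b' -> output (1, 'b'), add 'bb' as idx 3
Step 4: w='bb' (idx 3), next='b' -> output (3, 'b'), add 'bbb' as idx 4
Step 5: w='' (idx 0), next='c' -> output (0, 'c'), add 'c' as idx 5


Encoded: [(0, 'b'), (1, 'c'), (1, 'b'), (3, 'b'), (0, 'c')]


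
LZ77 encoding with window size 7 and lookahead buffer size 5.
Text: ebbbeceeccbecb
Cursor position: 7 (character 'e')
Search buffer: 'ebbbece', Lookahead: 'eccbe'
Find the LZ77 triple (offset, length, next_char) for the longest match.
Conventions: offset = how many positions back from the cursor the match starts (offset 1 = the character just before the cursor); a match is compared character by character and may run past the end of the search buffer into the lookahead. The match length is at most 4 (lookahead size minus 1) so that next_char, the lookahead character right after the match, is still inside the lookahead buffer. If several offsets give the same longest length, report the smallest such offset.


Try each offset into the search buffer:
  offset=1 (pos 6, char 'e'): match length 1
  offset=2 (pos 5, char 'c'): match length 0
  offset=3 (pos 4, char 'e'): match length 2
  offset=4 (pos 3, char 'b'): match length 0
  offset=5 (pos 2, char 'b'): match length 0
  offset=6 (pos 1, char 'b'): match length 0
  offset=7 (pos 0, char 'e'): match length 1
Longest match has length 2 at offset 3.
next_char = character at position 7 + 2 = 9 -> 'c'

Best match: offset=3, length=2 (matching 'ec' starting at position 4)
LZ77 triple: (3, 2, 'c')


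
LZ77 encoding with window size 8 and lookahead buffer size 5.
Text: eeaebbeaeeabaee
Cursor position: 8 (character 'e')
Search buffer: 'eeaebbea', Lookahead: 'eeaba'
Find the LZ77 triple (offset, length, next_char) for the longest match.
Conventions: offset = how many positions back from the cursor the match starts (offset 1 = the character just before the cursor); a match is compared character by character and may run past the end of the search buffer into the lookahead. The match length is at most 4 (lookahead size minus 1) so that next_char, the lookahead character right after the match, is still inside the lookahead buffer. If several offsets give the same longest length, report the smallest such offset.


Try each offset into the search buffer:
  offset=1 (pos 7, char 'a'): match length 0
  offset=2 (pos 6, char 'e'): match length 1
  offset=3 (pos 5, char 'b'): match length 0
  offset=4 (pos 4, char 'b'): match length 0
  offset=5 (pos 3, char 'e'): match length 1
  offset=6 (pos 2, char 'a'): match length 0
  offset=7 (pos 1, char 'e'): match length 1
  offset=8 (pos 0, char 'e'): match length 3
Longest match has length 3 at offset 8.
next_char = character at position 8 + 3 = 11 -> 'b'

Best match: offset=8, length=3 (matching 'eea' starting at position 0)
LZ77 triple: (8, 3, 'b')


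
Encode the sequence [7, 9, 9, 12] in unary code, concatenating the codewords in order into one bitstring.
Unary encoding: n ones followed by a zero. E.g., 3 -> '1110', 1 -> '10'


Encode each number as n ones followed by a terminating 0:
  7 -> 11111110 (8 bits)
  9 -> 1111111110 (10 bits)
  9 -> 1111111110 (10 bits)
  12 -> 1111111111110 (13 bits)
Total length = 8 + 10 + 10 + 13 = 41 bits.

Unary([7, 9, 9, 12]) = 11111110111111111011111111101111111111110 (41 bits)


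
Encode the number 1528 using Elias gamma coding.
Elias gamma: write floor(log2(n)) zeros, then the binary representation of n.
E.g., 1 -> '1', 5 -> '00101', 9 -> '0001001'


num_bits = floor(log2(1528)) + 1 = 11
leading_zeros = num_bits - 1 = 10
binary(1528) = 10111111000

Elias gamma(1528) = '0000000000' + '10111111000' = 000000000010111111000 (21 bits)


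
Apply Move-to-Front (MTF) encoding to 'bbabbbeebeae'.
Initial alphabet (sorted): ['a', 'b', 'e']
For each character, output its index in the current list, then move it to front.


MTF encoding:
'b': index 1 in ['a', 'b', 'e'] -> ['b', 'a', 'e']
'b': index 0 in ['b', 'a', 'e'] -> ['b', 'a', 'e']
'a': index 1 in ['b', 'a', 'e'] -> ['a', 'b', 'e']
'b': index 1 in ['a', 'b', 'e'] -> ['b', 'a', 'e']
'b': index 0 in ['b', 'a', 'e'] -> ['b', 'a', 'e']
'b': index 0 in ['b', 'a', 'e'] -> ['b', 'a', 'e']
'e': index 2 in ['b', 'a', 'e'] -> ['e', 'b', 'a']
'e': index 0 in ['e', 'b', 'a'] -> ['e', 'b', 'a']
'b': index 1 in ['e', 'b', 'a'] -> ['b', 'e', 'a']
'e': index 1 in ['b', 'e', 'a'] -> ['e', 'b', 'a']
'a': index 2 in ['e', 'b', 'a'] -> ['a', 'e', 'b']
'e': index 1 in ['a', 'e', 'b'] -> ['e', 'a', 'b']


Output: [1, 0, 1, 1, 0, 0, 2, 0, 1, 1, 2, 1]


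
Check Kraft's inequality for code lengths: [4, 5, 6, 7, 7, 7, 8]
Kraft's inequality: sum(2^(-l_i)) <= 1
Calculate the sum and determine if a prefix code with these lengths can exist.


Sum = 2^(-4) + 2^(-5) + 2^(-6) + 2^(-7) + 2^(-7) + 2^(-7) + 2^(-8)
    = 0.0625 + 0.03125 + 0.015625 + 0.0078125 + 0.0078125 + 0.0078125 + 0.00390625
    = 35/256 = 0.13671875
Since 0.13671875 <= 1, Kraft's inequality IS satisfied.
A prefix code with these lengths CAN exist.

Kraft sum = 0.13671875. Satisfied.


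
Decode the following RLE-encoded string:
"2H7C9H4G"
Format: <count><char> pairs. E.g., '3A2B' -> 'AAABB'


Expanding each <count><char> pair:
  2H -> 'HH'
  7C -> 'CCCCCCC'
  9H -> 'HHHHHHHHH'
  4G -> 'GGGG'

Decoded = HHCCCCCCCHHHHHHHHHGGGG


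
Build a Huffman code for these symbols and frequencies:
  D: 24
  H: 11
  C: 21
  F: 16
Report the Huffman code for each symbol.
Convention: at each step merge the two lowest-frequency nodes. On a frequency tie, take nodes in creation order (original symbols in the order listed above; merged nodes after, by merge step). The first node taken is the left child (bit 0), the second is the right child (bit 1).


Huffman tree construction:
Step 1: Merge H(11) + F(16) = 27
Step 2: Merge C(21) + D(24) = 45
Step 3: Merge (H+F)(27) + (C+D)(45) = 72
Read each symbol's code off the tree from the root (left child = 0, right child = 1).

Codes:
  D: 11 (length 2)
  H: 00 (length 2)
  C: 10 (length 2)
  F: 01 (length 2)
Average code length: 144/72 = 2.0000 bits/symbol


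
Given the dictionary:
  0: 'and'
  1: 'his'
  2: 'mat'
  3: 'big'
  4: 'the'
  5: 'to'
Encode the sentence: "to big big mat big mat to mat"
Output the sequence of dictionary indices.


Look up each word in the dictionary:
  'to' -> 5
  'big' -> 3
  'big' -> 3
  'mat' -> 2
  'big' -> 3
  'mat' -> 2
  'to' -> 5
  'mat' -> 2

Encoded: [5, 3, 3, 2, 3, 2, 5, 2]


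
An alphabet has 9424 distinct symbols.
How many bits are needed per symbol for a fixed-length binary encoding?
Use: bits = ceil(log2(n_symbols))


log2(9424) = 13.2021
Bracket: 2^13 = 8192 < 9424 <= 2^14 = 16384
So ceil(log2(9424)) = 14

bits = ceil(log2(9424)) = ceil(13.2021) = 14 bits


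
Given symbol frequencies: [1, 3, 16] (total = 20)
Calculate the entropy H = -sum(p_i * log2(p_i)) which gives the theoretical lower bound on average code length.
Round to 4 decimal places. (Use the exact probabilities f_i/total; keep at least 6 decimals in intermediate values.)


Per-symbol terms -p_i * log2(p_i) with p_i = f_i/20:
  p = 1/20 = 0.050000: log2(p) = -4.321928, -p*log2(p) = 0.216096
  p = 3/20 = 0.150000: log2(p) = -2.736966, -p*log2(p) = 0.410545
  p = 16/20 = 0.800000: log2(p) = -0.321928, -p*log2(p) = 0.257542
H = 0.216096 + 0.410545 + 0.257542 = 0.884183

H = 0.8842 bits/symbol


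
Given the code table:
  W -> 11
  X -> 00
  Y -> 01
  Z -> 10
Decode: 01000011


Decoding:
01 -> Y
00 -> X
00 -> X
11 -> W


Result: YXXW


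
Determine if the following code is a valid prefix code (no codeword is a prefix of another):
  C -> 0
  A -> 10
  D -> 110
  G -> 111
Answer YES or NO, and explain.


Checking each pair (does one codeword prefix another?):
  C='0' vs A='10': no prefix
  C='0' vs D='110': no prefix
  C='0' vs G='111': no prefix
  A='10' vs C='0': no prefix
  A='10' vs D='110': no prefix
  A='10' vs G='111': no prefix
  D='110' vs C='0': no prefix
  D='110' vs A='10': no prefix
  D='110' vs G='111': no prefix
  G='111' vs C='0': no prefix
  G='111' vs A='10': no prefix
  G='111' vs D='110': no prefix
No violation found over all pairs.

YES -- this is a valid prefix code. No codeword is a prefix of any other codeword.


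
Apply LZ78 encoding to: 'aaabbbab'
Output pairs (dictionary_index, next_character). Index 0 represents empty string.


LZ78 encoding steps:
Dictionary: {0: ''}
Step 1: w='' (idx 0), next='a' -> output (0, 'a'), add 'a' as idx 1
Step 2: w='a' (idx 1), next='a' -> output (1, 'a'), add 'aa' as idx 2
Step 3: w='' (idx 0), next='b' -> output (0, 'b'), add 'b' as idx 3
Step 4: w='b' (idx 3), next='b' -> output (3, 'b'), add 'bb' as idx 4
Step 5: w='a' (idx 1), next='b' -> output (1, 'b'), add 'ab' as idx 5


Encoded: [(0, 'a'), (1, 'a'), (0, 'b'), (3, 'b'), (1, 'b')]


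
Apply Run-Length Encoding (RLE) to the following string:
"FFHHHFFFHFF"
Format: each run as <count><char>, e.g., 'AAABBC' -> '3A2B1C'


Scanning runs left to right:
  i=0: run of 'F' x 2 -> '2F'
  i=2: run of 'H' x 3 -> '3H'
  i=5: run of 'F' x 3 -> '3F'
  i=8: run of 'H' x 1 -> '1H'
  i=9: run of 'F' x 2 -> '2F'

RLE = 2F3H3F1H2F


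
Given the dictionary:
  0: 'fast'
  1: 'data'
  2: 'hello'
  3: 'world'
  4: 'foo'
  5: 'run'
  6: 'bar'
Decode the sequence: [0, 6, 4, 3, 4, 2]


Look up each index in the dictionary:
  0 -> 'fast'
  6 -> 'bar'
  4 -> 'foo'
  3 -> 'world'
  4 -> 'foo'
  2 -> 'hello'

Decoded: "fast bar foo world foo hello"


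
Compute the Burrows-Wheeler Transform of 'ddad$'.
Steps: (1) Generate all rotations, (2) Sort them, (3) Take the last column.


Rotations (sorted):
  0: $ddad -> last char: d
  1: ad$dd -> last char: d
  2: d$dda -> last char: a
  3: dad$d -> last char: d
  4: ddad$ -> last char: $


BWT = ddad$


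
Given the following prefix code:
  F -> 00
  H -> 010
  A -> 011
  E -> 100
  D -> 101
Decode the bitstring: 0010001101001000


Decoding step by step:
Bits 00 -> F
Bits 100 -> E
Bits 011 -> A
Bits 010 -> H
Bits 010 -> H
Bits 00 -> F


Decoded message: FEAHHF


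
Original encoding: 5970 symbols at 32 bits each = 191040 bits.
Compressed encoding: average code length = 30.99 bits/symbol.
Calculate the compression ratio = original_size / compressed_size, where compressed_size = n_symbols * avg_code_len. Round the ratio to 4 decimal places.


original_size = n_symbols * orig_bits = 5970 * 32 = 191040 bits
compressed_size = n_symbols * avg_code_len = 5970 * 30.99 = 185010.3 bits
ratio = original_size / compressed_size = 191040 / 185010.3 = 1.0326

Compression ratio = 1.0326


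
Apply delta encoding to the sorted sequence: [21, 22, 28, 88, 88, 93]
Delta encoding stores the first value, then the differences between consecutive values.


First value: 21
Deltas:
  22 - 21 = 1
  28 - 22 = 6
  88 - 28 = 60
  88 - 88 = 0
  93 - 88 = 5


Delta encoded: [21, 1, 6, 60, 0, 5]


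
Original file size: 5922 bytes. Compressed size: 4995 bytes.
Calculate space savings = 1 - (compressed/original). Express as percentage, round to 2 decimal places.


ratio = compressed/original = 4995/5922 = 0.843465
savings = 1 - ratio = 1 - 0.843465 = 0.156535
as a percentage: 0.156535 * 100 = 15.65%

Space savings = 1 - 4995/5922 = 15.65%


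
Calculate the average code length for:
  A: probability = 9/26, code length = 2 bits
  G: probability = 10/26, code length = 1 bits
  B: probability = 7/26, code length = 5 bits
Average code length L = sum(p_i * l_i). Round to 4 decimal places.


Weighted contributions p_i * l_i:
  A: (9/26) * 2 = 18/26
  G: (10/26) * 1 = 10/26
  B: (7/26) * 5 = 35/26
Sum = (18 + 10 + 35)/26 = 63/26

L = 63/26 = 2.4231 bits/symbol


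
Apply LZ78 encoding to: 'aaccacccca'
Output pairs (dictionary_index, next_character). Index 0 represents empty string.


LZ78 encoding steps:
Dictionary: {0: ''}
Step 1: w='' (idx 0), next='a' -> output (0, 'a'), add 'a' as idx 1
Step 2: w='a' (idx 1), next='c' -> output (1, 'c'), add 'ac' as idx 2
Step 3: w='' (idx 0), next='c' -> output (0, 'c'), add 'c' as idx 3
Step 4: w='ac' (idx 2), next='c' -> output (2, 'c'), add 'acc' as idx 4
Step 5: w='c' (idx 3), next='c' -> output (3, 'c'), add 'cc' as idx 5
Step 6: w='a' (idx 1), end of input -> output (1, '')


Encoded: [(0, 'a'), (1, 'c'), (0, 'c'), (2, 'c'), (3, 'c'), (1, '')]


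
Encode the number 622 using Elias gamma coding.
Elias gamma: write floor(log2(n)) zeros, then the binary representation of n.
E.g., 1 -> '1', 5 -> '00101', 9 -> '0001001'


num_bits = floor(log2(622)) + 1 = 10
leading_zeros = num_bits - 1 = 9
binary(622) = 1001101110

Elias gamma(622) = '000000000' + '1001101110' = 0000000001001101110 (19 bits)


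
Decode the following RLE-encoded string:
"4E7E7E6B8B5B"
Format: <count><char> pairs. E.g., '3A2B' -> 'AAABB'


Expanding each <count><char> pair:
  4E -> 'EEEE'
  7E -> 'EEEEEEE'
  7E -> 'EEEEEEE'
  6B -> 'BBBBBB'
  8B -> 'BBBBBBBB'
  5B -> 'BBBBB'

Decoded = EEEEEEEEEEEEEEEEEEBBBBBBBBBBBBBBBBBBB


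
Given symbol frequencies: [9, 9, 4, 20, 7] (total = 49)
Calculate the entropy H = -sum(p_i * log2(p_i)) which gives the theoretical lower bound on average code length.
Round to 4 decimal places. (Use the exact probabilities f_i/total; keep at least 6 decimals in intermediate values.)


Per-symbol terms -p_i * log2(p_i) with p_i = f_i/49:
  p = 9/49 = 0.183673: log2(p) = -2.444785, -p*log2(p) = 0.449042
  p = 9/49 = 0.183673: log2(p) = -2.444785, -p*log2(p) = 0.449042
  p = 4/49 = 0.081633: log2(p) = -3.614710, -p*log2(p) = 0.295078
  p = 20/49 = 0.408163: log2(p) = -1.292782, -p*log2(p) = 0.527666
  p = 7/49 = 0.142857: log2(p) = -2.807355, -p*log2(p) = 0.401051
H = 0.449042 + 0.449042 + 0.295078 + 0.527666 + 0.401051 = 2.121879

H = 2.1219 bits/symbol


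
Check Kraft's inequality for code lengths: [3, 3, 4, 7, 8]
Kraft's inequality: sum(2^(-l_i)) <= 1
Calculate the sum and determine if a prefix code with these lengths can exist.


Sum = 2^(-3) + 2^(-3) + 2^(-4) + 2^(-7) + 2^(-8)
    = 0.125 + 0.125 + 0.0625 + 0.0078125 + 0.00390625
    = 83/256 = 0.32421875
Since 0.32421875 <= 1, Kraft's inequality IS satisfied.
A prefix code with these lengths CAN exist.

Kraft sum = 0.32421875. Satisfied.


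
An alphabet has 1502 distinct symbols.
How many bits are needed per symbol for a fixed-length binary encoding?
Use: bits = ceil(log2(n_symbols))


log2(1502) = 10.5527
Bracket: 2^10 = 1024 < 1502 <= 2^11 = 2048
So ceil(log2(1502)) = 11

bits = ceil(log2(1502)) = ceil(10.5527) = 11 bits


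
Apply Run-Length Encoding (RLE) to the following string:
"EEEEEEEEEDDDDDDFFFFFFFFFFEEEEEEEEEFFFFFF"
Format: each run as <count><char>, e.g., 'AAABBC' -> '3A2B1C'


Scanning runs left to right:
  i=0: run of 'E' x 9 -> '9E'
  i=9: run of 'D' x 6 -> '6D'
  i=15: run of 'F' x 10 -> '10F'
  i=25: run of 'E' x 9 -> '9E'
  i=34: run of 'F' x 6 -> '6F'

RLE = 9E6D10F9E6F


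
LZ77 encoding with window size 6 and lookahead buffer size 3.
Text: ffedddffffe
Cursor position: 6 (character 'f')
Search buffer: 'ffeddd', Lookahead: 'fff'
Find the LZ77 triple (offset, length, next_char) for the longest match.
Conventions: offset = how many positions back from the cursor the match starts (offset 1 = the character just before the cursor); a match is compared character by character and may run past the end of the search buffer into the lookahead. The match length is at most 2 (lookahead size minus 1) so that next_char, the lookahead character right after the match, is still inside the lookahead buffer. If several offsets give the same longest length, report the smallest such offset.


Try each offset into the search buffer:
  offset=1 (pos 5, char 'd'): match length 0
  offset=2 (pos 4, char 'd'): match length 0
  offset=3 (pos 3, char 'd'): match length 0
  offset=4 (pos 2, char 'e'): match length 0
  offset=5 (pos 1, char 'f'): match length 1
  offset=6 (pos 0, char 'f'): match length 2
Longest match has length 2 at offset 6.
next_char = character at position 6 + 2 = 8 -> 'f'

Best match: offset=6, length=2 (matching 'ff' starting at position 0)
LZ77 triple: (6, 2, 'f')


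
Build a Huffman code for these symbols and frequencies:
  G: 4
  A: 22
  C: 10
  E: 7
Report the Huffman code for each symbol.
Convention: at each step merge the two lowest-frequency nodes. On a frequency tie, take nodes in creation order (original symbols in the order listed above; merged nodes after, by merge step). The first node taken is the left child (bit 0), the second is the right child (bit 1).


Huffman tree construction:
Step 1: Merge G(4) + E(7) = 11
Step 2: Merge C(10) + (G+E)(11) = 21
Step 3: Merge (C+(G+E))(21) + A(22) = 43
Read each symbol's code off the tree from the root (left child = 0, right child = 1).

Codes:
  G: 010 (length 3)
  A: 1 (length 1)
  C: 00 (length 2)
  E: 011 (length 3)
Average code length: 75/43 = 1.7442 bits/symbol


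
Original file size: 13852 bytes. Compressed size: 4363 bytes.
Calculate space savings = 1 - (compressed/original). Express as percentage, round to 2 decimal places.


ratio = compressed/original = 4363/13852 = 0.314973
savings = 1 - ratio = 1 - 0.314973 = 0.685027
as a percentage: 0.685027 * 100 = 68.5%

Space savings = 1 - 4363/13852 = 68.5%


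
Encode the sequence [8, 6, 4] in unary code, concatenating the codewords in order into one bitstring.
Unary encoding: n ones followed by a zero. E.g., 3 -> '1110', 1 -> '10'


Encode each number as n ones followed by a terminating 0:
  8 -> 111111110 (9 bits)
  6 -> 1111110 (7 bits)
  4 -> 11110 (5 bits)
Total length = 9 + 7 + 5 = 21 bits.

Unary([8, 6, 4]) = 111111110111111011110 (21 bits)


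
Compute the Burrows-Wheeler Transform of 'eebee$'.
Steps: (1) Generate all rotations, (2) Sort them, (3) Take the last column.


Rotations (sorted):
  0: $eebee -> last char: e
  1: bee$ee -> last char: e
  2: e$eebe -> last char: e
  3: ebee$e -> last char: e
  4: ee$eeb -> last char: b
  5: eebee$ -> last char: $


BWT = eeeeb$


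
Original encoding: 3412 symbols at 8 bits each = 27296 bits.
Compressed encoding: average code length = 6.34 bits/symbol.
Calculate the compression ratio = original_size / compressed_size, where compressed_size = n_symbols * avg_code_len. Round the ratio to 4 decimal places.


original_size = n_symbols * orig_bits = 3412 * 8 = 27296 bits
compressed_size = n_symbols * avg_code_len = 3412 * 6.34 = 21632.08 bits
ratio = original_size / compressed_size = 27296 / 21632.08 = 1.2618

Compression ratio = 1.2618


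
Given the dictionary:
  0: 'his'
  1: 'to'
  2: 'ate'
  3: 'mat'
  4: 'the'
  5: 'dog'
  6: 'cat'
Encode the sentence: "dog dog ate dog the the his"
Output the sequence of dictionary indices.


Look up each word in the dictionary:
  'dog' -> 5
  'dog' -> 5
  'ate' -> 2
  'dog' -> 5
  'the' -> 4
  'the' -> 4
  'his' -> 0

Encoded: [5, 5, 2, 5, 4, 4, 0]


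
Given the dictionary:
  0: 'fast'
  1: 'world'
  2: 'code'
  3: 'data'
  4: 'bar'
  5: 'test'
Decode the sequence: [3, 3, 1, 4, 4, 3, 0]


Look up each index in the dictionary:
  3 -> 'data'
  3 -> 'data'
  1 -> 'world'
  4 -> 'bar'
  4 -> 'bar'
  3 -> 'data'
  0 -> 'fast'

Decoded: "data data world bar bar data fast"


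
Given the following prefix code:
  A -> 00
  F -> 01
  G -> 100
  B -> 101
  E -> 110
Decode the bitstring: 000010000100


Decoding step by step:
Bits 00 -> A
Bits 00 -> A
Bits 100 -> G
Bits 00 -> A
Bits 100 -> G


Decoded message: AAGAG


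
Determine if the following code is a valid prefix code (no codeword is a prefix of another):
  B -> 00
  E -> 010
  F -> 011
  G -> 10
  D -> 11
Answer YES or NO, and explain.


Checking each pair (does one codeword prefix another?):
  B='00' vs E='010': no prefix
  B='00' vs F='011': no prefix
  B='00' vs G='10': no prefix
  B='00' vs D='11': no prefix
  E='010' vs B='00': no prefix
  E='010' vs F='011': no prefix
  E='010' vs G='10': no prefix
  E='010' vs D='11': no prefix
  F='011' vs B='00': no prefix
  F='011' vs E='010': no prefix
  F='011' vs G='10': no prefix
  F='011' vs D='11': no prefix
  G='10' vs B='00': no prefix
  G='10' vs E='010': no prefix
  G='10' vs F='011': no prefix
  G='10' vs D='11': no prefix
  D='11' vs B='00': no prefix
  D='11' vs E='010': no prefix
  D='11' vs F='011': no prefix
  D='11' vs G='10': no prefix
No violation found over all pairs.

YES -- this is a valid prefix code. No codeword is a prefix of any other codeword.


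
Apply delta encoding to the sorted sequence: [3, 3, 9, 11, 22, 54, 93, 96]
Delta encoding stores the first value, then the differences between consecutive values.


First value: 3
Deltas:
  3 - 3 = 0
  9 - 3 = 6
  11 - 9 = 2
  22 - 11 = 11
  54 - 22 = 32
  93 - 54 = 39
  96 - 93 = 3


Delta encoded: [3, 0, 6, 2, 11, 32, 39, 3]


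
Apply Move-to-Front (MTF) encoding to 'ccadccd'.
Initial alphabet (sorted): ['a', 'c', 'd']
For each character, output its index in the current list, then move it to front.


MTF encoding:
'c': index 1 in ['a', 'c', 'd'] -> ['c', 'a', 'd']
'c': index 0 in ['c', 'a', 'd'] -> ['c', 'a', 'd']
'a': index 1 in ['c', 'a', 'd'] -> ['a', 'c', 'd']
'd': index 2 in ['a', 'c', 'd'] -> ['d', 'a', 'c']
'c': index 2 in ['d', 'a', 'c'] -> ['c', 'd', 'a']
'c': index 0 in ['c', 'd', 'a'] -> ['c', 'd', 'a']
'd': index 1 in ['c', 'd', 'a'] -> ['d', 'c', 'a']


Output: [1, 0, 1, 2, 2, 0, 1]


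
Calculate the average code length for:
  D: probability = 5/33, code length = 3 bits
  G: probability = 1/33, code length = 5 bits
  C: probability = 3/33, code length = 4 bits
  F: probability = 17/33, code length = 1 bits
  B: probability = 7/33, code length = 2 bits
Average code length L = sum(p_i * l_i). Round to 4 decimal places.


Weighted contributions p_i * l_i:
  D: (5/33) * 3 = 15/33
  G: (1/33) * 5 = 5/33
  C: (3/33) * 4 = 12/33
  F: (17/33) * 1 = 17/33
  B: (7/33) * 2 = 14/33
Sum = (15 + 5 + 12 + 17 + 14)/33 = 63/33

L = 63/33 = 1.9091 bits/symbol


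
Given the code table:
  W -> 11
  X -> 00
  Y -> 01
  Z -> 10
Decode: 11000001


Decoding:
11 -> W
00 -> X
00 -> X
01 -> Y


Result: WXXY


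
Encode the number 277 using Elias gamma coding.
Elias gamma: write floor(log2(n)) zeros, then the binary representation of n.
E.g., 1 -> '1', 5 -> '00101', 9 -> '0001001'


num_bits = floor(log2(277)) + 1 = 9
leading_zeros = num_bits - 1 = 8
binary(277) = 100010101

Elias gamma(277) = '00000000' + '100010101' = 00000000100010101 (17 bits)


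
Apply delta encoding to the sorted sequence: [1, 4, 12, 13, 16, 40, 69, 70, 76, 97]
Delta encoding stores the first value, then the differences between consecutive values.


First value: 1
Deltas:
  4 - 1 = 3
  12 - 4 = 8
  13 - 12 = 1
  16 - 13 = 3
  40 - 16 = 24
  69 - 40 = 29
  70 - 69 = 1
  76 - 70 = 6
  97 - 76 = 21


Delta encoded: [1, 3, 8, 1, 3, 24, 29, 1, 6, 21]
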